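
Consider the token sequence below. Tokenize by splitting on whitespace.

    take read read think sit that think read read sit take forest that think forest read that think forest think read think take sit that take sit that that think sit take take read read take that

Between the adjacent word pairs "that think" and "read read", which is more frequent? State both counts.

"that think" (4 vs 3)

"that think": 4 occurrences
"read read": 3 occurrences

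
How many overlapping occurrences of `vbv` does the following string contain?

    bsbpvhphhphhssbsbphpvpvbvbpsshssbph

Sliding a length-3 window over the 35 characters (33 positions):
  position 23–25: vbv

1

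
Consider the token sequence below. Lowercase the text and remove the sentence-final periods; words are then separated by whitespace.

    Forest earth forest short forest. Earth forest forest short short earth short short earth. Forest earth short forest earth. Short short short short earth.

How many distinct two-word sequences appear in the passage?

8

24 tokens → 23 bigram windows in total.
Repeated bigrams (each contributes count−1 duplicates):
  short short: 5
  forest earth: 4
  earth forest: 3
  earth short: 3
  short earth: 3
  forest short: 2
  short forest: 2
15 duplicate windows → 23 − 15 = 8 distinct.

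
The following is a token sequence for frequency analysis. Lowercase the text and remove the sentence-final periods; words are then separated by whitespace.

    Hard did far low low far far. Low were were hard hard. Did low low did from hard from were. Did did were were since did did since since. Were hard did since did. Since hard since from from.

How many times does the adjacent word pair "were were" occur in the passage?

2

Scanning the 38 overlapping bigram windows for "were were":
  position 9–10: were were
  position 23–24: were were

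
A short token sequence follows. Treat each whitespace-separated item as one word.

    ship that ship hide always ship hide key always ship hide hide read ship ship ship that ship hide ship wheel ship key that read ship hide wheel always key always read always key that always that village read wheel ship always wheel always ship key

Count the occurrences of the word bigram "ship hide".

5

Scanning the 45 overlapping bigram windows for "ship hide":
  position 3–4: ship hide
  position 6–7: ship hide
  position 10–11: ship hide
  position 18–19: ship hide
  position 26–27: ship hide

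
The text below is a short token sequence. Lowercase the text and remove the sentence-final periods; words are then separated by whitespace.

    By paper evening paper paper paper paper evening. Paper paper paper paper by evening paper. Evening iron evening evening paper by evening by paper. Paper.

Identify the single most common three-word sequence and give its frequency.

Trigram frequencies (highest first):
  paper paper paper: 4
  paper evening paper: 2
  evening paper paper: 2
  paper by evening: 2
  by paper evening: 1
  paper paper evening: 1
  … (11 more, each ≤ 1)

"paper paper paper", 4 times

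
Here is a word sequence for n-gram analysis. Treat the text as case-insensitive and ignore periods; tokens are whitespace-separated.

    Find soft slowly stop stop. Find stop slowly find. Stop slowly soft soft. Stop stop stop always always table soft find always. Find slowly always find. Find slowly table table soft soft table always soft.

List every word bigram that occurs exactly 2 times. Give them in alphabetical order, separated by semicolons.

Bigram counts meeting the condition (exactly 2 times):
  always find: 2
  find slowly: 2
  find stop: 2
  soft soft: 2
  stop slowly: 2
  table soft: 2

always find; find slowly; find stop; soft soft; stop slowly; table soft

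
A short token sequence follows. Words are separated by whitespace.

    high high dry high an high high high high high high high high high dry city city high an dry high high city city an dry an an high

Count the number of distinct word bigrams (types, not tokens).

13

29 tokens → 28 bigram windows in total.
Repeated bigrams (each contributes count−1 duplicates):
  high high: 10
  an dry: 2
  an high: 2
  city city: 2
  dry high: 2
  high an: 2
  high dry: 2
15 duplicate windows → 28 − 15 = 13 distinct.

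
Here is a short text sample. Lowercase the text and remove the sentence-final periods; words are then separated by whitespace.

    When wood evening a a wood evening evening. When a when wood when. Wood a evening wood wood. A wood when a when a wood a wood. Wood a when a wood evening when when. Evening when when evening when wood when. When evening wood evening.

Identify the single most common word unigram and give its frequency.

"when", 14 times

Unigram frequencies (highest first):
  when: 14
  wood: 13
  a: 10
  evening: 9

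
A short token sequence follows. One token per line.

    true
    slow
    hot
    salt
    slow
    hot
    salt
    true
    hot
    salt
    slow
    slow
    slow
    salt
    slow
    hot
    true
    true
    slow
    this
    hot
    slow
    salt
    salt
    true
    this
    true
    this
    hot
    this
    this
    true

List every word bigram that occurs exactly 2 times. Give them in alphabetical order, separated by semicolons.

Bigram counts meeting the condition (exactly 2 times):
  salt true: 2
  slow salt: 2
  slow slow: 2
  this hot: 2
  this true: 2
  true slow: 2
  true this: 2

salt true; slow salt; slow slow; this hot; this true; true slow; true this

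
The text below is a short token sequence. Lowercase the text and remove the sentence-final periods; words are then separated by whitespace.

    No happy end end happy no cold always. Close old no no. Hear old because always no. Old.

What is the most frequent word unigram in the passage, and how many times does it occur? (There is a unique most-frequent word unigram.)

"no", 5 times

Unigram frequencies (highest first):
  no: 5
  old: 3
  happy: 2
  end: 2
  always: 2
  cold: 1
  … (3 more, each ≤ 1)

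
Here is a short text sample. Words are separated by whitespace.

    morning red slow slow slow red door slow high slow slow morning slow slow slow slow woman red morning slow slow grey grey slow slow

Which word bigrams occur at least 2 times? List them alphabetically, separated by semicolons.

morning slow; slow slow

Bigram counts meeting the condition (at least 2 times):
  morning slow: 2
  slow slow: 8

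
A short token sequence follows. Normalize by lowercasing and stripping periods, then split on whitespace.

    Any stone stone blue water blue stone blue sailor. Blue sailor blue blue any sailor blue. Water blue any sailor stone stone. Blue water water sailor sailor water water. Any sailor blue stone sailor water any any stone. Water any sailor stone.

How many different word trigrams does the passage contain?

42 tokens → 40 trigram windows in total.
Repeated trigrams (each contributes count−1 duplicates):
  any sailor blue: 2
  any sailor stone: 2
  blue any sailor: 2
  blue sailor blue: 2
  blue water blue: 2
  stone blue water: 2
  stone stone blue: 2
  water any sailor: 2
8 duplicate windows → 40 − 8 = 32 distinct.

32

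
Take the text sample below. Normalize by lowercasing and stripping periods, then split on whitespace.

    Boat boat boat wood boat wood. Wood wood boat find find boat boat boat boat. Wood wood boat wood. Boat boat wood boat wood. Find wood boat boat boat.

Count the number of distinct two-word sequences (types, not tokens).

29 tokens → 28 bigram windows in total.
Repeated bigrams (each contributes count−1 duplicates):
  boat boat: 8
  boat wood: 6
  wood boat: 6
  wood wood: 3
19 duplicate windows → 28 − 19 = 9 distinct.

9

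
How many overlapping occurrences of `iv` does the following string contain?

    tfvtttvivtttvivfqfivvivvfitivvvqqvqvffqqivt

6

Sliding a length-2 window over the 43 characters (42 positions):
  position 8–9: iv
  position 14–15: iv
  position 19–20: iv
  position 22–23: iv
  position 28–29: iv
  position 41–42: iv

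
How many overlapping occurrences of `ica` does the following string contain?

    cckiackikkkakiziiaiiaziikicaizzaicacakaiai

Sliding a length-3 window over the 42 characters (40 positions):
  position 26–28: ica
  position 33–35: ica

2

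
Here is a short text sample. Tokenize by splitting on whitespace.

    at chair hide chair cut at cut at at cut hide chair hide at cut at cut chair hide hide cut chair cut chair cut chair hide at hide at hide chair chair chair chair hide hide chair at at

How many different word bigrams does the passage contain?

15

40 tokens → 39 bigram windows in total.
Repeated bigrams (each contributes count−1 duplicates):
  chair hide: 5
  at cut: 4
  cut chair: 4
  hide chair: 4
  chair chair: 3
  chair cut: 3
  cut at: 3
  hide at: 3
  … (3 more repeated)
24 duplicate windows → 39 − 24 = 15 distinct.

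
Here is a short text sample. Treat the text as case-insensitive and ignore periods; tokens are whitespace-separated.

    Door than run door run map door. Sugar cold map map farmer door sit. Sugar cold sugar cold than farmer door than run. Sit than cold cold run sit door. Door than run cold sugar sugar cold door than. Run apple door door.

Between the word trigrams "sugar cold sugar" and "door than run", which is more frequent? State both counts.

"sugar cold sugar": 1 occurrence
"door than run": 4 occurrences

"door than run" (4 vs 1)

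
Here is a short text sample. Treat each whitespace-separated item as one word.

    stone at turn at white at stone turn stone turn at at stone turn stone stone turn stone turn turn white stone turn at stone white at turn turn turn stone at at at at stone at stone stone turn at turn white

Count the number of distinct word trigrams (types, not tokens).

32

43 tokens → 41 trigram windows in total.
Repeated trigrams (each contributes count−1 duplicates):
  stone turn at: 3
  stone turn stone: 3
  at at at: 2
  at at stone: 2
  at stone turn: 2
  stone stone turn: 2
  turn stone turn: 2
9 duplicate windows → 41 − 9 = 32 distinct.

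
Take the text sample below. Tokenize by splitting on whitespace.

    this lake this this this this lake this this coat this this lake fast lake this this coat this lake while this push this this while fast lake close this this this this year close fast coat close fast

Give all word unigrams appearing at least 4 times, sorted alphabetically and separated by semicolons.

fast; lake; this

Unigram counts meeting the condition (at least 4 times):
  fast: 4
  lake: 6
  this: 19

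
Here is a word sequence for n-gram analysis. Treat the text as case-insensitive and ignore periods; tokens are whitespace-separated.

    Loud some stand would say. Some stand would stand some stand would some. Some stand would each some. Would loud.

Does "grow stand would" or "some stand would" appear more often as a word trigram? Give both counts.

"some stand would" (4 vs 0)

"grow stand would": 0 occurrences
"some stand would": 4 occurrences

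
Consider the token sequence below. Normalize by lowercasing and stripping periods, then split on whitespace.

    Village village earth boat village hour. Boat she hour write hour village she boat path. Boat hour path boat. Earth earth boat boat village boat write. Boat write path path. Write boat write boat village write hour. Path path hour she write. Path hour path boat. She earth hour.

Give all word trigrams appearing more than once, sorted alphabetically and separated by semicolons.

Trigram counts meeting the condition (more than once):
  boat write boat: 2
  hour path boat: 2
  write boat write: 2

boat write boat; hour path boat; write boat write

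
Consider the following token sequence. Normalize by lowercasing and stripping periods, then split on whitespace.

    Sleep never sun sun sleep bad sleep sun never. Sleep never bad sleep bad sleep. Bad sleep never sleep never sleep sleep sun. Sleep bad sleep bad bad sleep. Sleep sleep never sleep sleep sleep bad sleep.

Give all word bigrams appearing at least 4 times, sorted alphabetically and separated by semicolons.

bad sleep; never sleep; sleep bad; sleep never; sleep sleep

Bigram counts meeting the condition (at least 4 times):
  bad sleep: 7
  never sleep: 4
  sleep bad: 6
  sleep never: 5
  sleep sleep: 5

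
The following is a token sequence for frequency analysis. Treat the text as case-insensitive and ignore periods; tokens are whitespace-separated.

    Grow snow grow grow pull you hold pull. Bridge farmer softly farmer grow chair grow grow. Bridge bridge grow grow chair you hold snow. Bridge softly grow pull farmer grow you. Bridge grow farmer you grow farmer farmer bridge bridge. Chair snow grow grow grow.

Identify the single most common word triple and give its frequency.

Trigram frequencies (highest first):
  snow grow grow: 2
  grow snow grow: 1
  grow grow pull: 1
  grow pull you: 1
  pull you hold: 1
  you hold pull: 1
  … (36 more, each ≤ 1)

"snow grow grow", 2 times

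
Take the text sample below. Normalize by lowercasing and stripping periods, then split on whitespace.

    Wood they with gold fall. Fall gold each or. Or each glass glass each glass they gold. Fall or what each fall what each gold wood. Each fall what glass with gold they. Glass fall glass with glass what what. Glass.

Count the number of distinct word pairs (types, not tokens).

41 tokens → 40 bigram windows in total.
Repeated bigrams (each contributes count−1 duplicates):
  each fall: 2
  each glass: 2
  fall what: 2
  glass with: 2
  gold fall: 2
  what each: 2
  what glass: 2
  with gold: 2
8 duplicate windows → 40 − 8 = 32 distinct.

32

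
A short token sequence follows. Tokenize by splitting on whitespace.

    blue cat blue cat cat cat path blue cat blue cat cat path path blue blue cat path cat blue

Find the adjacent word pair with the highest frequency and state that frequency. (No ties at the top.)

"blue cat", 5 times

Bigram frequencies (highest first):
  blue cat: 5
  cat blue: 3
  cat cat: 3
  cat path: 3
  path blue: 2
  path path: 1
  … (2 more, each ≤ 1)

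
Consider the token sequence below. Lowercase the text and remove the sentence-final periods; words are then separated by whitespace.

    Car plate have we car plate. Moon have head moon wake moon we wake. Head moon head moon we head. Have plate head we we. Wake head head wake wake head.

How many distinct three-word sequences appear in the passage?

28

31 tokens → 29 trigram windows in total.
Repeated trigrams (each contributes count−1 duplicates):
  we wake head: 2
1 duplicate windows → 29 − 1 = 28 distinct.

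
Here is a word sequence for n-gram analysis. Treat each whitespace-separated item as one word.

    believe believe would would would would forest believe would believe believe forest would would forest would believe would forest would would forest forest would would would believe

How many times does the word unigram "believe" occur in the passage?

Scanning the 27 tokens for "believe":
  position 1: believe
  position 2: believe
  position 8: believe
  position 10: believe
  position 11: believe
  position 17: believe
  position 27: believe

7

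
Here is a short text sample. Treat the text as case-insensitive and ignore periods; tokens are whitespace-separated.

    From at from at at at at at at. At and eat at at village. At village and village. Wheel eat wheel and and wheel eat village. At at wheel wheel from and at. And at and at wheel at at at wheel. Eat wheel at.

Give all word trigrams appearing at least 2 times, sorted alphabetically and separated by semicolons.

Trigram counts meeting the condition (at least 2 times):
  and at and: 2
  at and at: 2
  at at at: 6
  at at wheel: 2
  wheel eat wheel: 2

and at and; at and at; at at at; at at wheel; wheel eat wheel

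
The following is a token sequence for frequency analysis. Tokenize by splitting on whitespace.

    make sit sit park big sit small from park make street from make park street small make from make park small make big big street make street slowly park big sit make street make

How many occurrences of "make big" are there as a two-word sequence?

1

Scanning the 33 overlapping bigram windows for "make big":
  position 22–23: make big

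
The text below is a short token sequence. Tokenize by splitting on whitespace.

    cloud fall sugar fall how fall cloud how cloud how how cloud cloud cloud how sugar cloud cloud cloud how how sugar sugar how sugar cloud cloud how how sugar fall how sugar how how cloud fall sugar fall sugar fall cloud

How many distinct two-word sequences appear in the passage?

14

42 tokens → 41 bigram windows in total.
Repeated bigrams (each contributes count−1 duplicates):
  cloud cloud: 5
  cloud how: 5
  how sugar: 5
  how how: 4
  sugar fall: 4
  fall sugar: 3
  how cloud: 3
  cloud fall: 2
  … (4 more repeated)
27 duplicate windows → 41 − 27 = 14 distinct.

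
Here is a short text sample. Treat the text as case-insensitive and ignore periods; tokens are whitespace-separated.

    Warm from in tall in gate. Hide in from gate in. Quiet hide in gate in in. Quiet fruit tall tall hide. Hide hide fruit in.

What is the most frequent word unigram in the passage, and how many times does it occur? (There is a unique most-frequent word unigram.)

"in", 8 times

Unigram frequencies (highest first):
  in: 8
  hide: 5
  tall: 3
  gate: 3
  from: 2
  quiet: 2
  … (2 more, each ≤ 2)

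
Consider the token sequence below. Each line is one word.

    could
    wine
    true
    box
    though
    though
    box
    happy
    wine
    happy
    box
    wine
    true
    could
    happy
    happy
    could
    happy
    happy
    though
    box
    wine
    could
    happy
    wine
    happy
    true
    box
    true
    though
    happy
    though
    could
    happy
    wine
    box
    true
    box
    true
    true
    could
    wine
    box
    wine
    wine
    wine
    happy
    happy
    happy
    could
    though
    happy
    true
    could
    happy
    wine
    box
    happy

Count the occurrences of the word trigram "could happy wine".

3

Scanning the 56 overlapping trigram windows for "could happy wine":
  position 23–25: could happy wine
  position 33–35: could happy wine
  position 54–56: could happy wine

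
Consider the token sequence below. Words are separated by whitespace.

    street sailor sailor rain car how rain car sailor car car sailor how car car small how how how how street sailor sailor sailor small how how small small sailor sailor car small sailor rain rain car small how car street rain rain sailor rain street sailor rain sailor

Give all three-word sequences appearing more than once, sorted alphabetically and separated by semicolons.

car small how; how how how; small how how; street sailor sailor

Trigram counts meeting the condition (more than once):
  car small how: 2
  how how how: 2
  small how how: 2
  street sailor sailor: 2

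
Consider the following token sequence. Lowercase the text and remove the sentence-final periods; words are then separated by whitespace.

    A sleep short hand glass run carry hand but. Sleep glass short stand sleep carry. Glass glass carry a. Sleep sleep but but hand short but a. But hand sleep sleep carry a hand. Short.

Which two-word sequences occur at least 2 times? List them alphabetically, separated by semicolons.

Bigram counts meeting the condition (at least 2 times):
  a sleep: 2
  but hand: 2
  carry a: 2
  hand short: 2
  sleep carry: 2
  sleep sleep: 2

a sleep; but hand; carry a; hand short; sleep carry; sleep sleep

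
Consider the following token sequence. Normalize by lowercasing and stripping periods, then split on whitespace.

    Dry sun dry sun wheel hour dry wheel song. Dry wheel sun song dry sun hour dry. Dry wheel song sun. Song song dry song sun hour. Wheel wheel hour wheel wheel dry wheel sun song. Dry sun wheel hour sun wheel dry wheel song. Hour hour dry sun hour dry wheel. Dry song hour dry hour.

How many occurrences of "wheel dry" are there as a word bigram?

3

Scanning the 56 overlapping bigram windows for "wheel dry":
  position 32–33: wheel dry
  position 42–43: wheel dry
  position 52–53: wheel dry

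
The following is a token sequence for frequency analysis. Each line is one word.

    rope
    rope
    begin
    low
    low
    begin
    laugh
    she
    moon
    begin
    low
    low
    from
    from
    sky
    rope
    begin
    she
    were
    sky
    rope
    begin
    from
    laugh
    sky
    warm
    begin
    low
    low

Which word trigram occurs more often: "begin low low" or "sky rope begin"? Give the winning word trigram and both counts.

"begin low low" (3 vs 2)

"begin low low": 3 occurrences
"sky rope begin": 2 occurrences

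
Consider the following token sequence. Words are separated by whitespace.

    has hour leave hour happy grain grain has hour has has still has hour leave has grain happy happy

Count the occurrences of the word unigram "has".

Scanning the 19 tokens for "has":
  position 1: has
  position 8: has
  position 10: has
  position 11: has
  position 13: has
  position 16: has

6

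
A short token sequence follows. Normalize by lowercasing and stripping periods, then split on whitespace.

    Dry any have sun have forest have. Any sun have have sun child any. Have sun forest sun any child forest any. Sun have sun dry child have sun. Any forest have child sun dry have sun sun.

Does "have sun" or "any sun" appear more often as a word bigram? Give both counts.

"have sun" (6 vs 2)

"have sun": 6 occurrences
"any sun": 2 occurrences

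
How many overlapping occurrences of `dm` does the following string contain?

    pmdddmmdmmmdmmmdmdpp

4

Sliding a length-2 window over the 20 characters (19 positions):
  position 5–6: dm
  position 8–9: dm
  position 12–13: dm
  position 16–17: dm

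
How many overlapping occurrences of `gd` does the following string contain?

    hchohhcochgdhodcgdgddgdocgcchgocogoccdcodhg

Sliding a length-2 window over the 43 characters (42 positions):
  position 11–12: gd
  position 17–18: gd
  position 19–20: gd
  position 22–23: gd

4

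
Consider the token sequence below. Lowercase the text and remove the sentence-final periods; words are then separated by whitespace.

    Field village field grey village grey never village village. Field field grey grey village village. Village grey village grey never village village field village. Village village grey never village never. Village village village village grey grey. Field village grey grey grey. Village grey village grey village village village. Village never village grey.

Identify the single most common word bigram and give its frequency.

"village village", 12 times

Bigram frequencies (highest first):
  village village: 12
  village grey: 9
  grey village: 6
  never village: 5
  grey grey: 4
  field village: 3
  … (6 more, each ≤ 3)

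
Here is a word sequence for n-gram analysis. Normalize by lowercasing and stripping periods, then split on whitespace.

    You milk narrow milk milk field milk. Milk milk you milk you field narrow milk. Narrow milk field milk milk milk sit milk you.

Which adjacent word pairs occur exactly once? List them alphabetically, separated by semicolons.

Bigram counts meeting the condition (exactly once):
  field narrow: 1
  milk sit: 1
  sit milk: 1
  you field: 1

field narrow; milk sit; sit milk; you field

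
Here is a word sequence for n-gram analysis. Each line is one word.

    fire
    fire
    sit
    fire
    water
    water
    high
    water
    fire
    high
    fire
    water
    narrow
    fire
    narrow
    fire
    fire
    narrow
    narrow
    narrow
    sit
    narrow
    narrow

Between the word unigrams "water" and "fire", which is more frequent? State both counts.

"water": 4 occurrences
"fire": 8 occurrences

"fire" (8 vs 4)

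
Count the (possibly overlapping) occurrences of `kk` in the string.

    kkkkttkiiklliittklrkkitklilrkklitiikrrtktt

5

Sliding a length-2 window over the 42 characters (41 positions):
  position 1–2: kk
  position 2–3: kk
  position 3–4: kk
  position 20–21: kk
  position 29–30: kk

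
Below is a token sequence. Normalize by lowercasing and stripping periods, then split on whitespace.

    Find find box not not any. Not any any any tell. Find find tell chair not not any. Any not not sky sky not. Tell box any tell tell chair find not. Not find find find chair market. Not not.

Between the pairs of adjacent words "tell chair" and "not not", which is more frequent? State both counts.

"tell chair": 2 occurrences
"not not": 5 occurrences

"not not" (5 vs 2)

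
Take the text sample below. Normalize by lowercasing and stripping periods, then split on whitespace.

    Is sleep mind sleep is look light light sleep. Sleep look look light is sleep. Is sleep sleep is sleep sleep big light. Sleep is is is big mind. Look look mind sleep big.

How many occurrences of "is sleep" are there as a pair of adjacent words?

Scanning the 33 overlapping bigram windows for "is sleep":
  position 1–2: is sleep
  position 14–15: is sleep
  position 16–17: is sleep
  position 19–20: is sleep

4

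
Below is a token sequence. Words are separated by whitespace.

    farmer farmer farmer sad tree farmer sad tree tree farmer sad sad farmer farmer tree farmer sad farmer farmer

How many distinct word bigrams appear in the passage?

19 tokens → 18 bigram windows in total.
Repeated bigrams (each contributes count−1 duplicates):
  farmer farmer: 4
  farmer sad: 4
  tree farmer: 3
  sad farmer: 2
  sad tree: 2
10 duplicate windows → 18 − 10 = 8 distinct.

8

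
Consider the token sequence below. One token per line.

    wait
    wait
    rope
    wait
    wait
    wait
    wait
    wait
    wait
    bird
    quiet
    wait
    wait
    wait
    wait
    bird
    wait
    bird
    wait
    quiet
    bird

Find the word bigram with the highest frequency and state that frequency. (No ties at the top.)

Bigram frequencies (highest first):
  wait wait: 9
  wait bird: 3
  bird wait: 2
  wait rope: 1
  rope wait: 1
  bird quiet: 1
  … (3 more, each ≤ 1)

"wait wait", 9 times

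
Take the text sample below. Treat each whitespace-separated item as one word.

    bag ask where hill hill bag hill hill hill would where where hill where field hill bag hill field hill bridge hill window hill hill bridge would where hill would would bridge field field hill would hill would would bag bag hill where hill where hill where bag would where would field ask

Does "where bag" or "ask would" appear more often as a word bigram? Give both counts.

"where bag": 1 occurrence
"ask would": 0 occurrences

"where bag" (1 vs 0)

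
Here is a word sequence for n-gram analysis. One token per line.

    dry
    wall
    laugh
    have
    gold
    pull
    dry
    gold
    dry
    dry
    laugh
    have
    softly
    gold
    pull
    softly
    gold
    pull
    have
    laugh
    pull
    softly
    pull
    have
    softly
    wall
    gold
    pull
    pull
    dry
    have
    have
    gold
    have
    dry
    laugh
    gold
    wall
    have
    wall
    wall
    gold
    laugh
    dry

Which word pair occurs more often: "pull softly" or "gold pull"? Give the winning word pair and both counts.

"pull softly": 2 occurrences
"gold pull": 4 occurrences

"gold pull" (4 vs 2)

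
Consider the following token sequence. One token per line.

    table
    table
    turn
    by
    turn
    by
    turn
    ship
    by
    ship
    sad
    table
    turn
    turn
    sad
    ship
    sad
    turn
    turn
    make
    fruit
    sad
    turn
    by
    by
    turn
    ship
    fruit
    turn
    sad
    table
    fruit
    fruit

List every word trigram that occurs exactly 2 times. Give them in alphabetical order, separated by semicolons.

Trigram counts meeting the condition (exactly 2 times):
  by turn ship: 2
  turn by turn: 2

by turn ship; turn by turn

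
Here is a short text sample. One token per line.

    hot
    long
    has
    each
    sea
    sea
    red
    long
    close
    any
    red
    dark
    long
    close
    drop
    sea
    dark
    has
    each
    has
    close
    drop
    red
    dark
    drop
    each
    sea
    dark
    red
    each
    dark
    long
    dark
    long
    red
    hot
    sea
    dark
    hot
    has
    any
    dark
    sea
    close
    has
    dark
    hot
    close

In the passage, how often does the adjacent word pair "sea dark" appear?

Scanning the 47 overlapping bigram windows for "sea dark":
  position 16–17: sea dark
  position 27–28: sea dark
  position 37–38: sea dark

3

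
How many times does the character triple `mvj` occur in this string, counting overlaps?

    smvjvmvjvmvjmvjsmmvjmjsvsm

Sliding a length-3 window over the 26 characters (24 positions):
  position 2–4: mvj
  position 6–8: mvj
  position 10–12: mvj
  position 13–15: mvj
  position 18–20: mvj

5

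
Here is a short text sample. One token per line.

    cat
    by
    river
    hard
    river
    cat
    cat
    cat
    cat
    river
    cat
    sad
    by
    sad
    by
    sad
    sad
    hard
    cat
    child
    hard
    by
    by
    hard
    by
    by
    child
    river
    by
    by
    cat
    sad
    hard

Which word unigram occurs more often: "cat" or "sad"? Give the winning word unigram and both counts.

"cat" (8 vs 5)

"cat": 8 occurrences
"sad": 5 occurrences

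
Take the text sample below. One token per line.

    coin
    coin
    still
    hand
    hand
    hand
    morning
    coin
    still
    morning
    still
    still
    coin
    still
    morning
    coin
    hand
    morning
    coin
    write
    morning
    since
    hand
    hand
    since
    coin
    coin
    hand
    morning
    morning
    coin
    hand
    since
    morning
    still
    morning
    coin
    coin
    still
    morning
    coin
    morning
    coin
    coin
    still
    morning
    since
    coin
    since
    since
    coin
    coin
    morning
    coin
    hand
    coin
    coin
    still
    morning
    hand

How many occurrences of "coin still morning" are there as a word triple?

Scanning the 58 overlapping trigram windows for "coin still morning":
  position 8–10: coin still morning
  position 13–15: coin still morning
  position 38–40: coin still morning
  position 44–46: coin still morning
  position 57–59: coin still morning

5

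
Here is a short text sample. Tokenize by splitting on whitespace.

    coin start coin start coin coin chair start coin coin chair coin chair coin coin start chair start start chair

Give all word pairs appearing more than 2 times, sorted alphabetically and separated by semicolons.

coin chair; coin coin; coin start; start coin

Bigram counts meeting the condition (more than 2 times):
  coin chair: 3
  coin coin: 3
  coin start: 3
  start coin: 3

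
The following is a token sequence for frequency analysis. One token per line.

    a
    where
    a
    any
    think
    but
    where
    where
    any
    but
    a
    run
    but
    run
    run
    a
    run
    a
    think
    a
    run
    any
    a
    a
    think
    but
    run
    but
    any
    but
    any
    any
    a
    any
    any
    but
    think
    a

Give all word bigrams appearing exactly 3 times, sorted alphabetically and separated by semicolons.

a run; any but

Bigram counts meeting the condition (exactly 3 times):
  a run: 3
  any but: 3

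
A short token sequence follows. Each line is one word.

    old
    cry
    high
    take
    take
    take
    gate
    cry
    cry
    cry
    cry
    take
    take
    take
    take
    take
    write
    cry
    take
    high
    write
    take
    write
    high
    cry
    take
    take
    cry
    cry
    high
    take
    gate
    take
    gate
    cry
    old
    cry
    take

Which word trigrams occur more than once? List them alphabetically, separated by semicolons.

Trigram counts meeting the condition (more than once):
  cry cry cry: 2
  cry high take: 2
  cry take take: 2
  take gate cry: 2
  take take take: 4

cry cry cry; cry high take; cry take take; take gate cry; take take take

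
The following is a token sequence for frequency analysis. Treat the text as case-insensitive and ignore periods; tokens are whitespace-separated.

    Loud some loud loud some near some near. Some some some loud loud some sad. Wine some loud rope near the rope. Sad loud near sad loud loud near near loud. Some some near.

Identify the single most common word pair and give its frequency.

"loud some", 4 times

Bigram frequencies (highest first):
  loud some: 4
  some loud: 3
  loud loud: 3
  some near: 3
  some some: 3
  near some: 2
  … (13 more, each ≤ 2)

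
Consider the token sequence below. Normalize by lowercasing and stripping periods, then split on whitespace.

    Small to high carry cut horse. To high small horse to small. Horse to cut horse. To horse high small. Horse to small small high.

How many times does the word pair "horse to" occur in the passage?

5

Scanning the 24 overlapping bigram windows for "horse to":
  position 6–7: horse to
  position 10–11: horse to
  position 13–14: horse to
  position 16–17: horse to
  position 21–22: horse to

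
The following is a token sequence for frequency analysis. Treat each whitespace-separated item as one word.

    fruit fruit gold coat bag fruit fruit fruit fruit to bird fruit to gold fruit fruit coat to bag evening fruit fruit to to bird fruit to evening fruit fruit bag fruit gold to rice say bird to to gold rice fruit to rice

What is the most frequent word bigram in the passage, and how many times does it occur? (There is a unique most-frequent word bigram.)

"fruit fruit", 7 times

Bigram frequencies (highest first):
  fruit fruit: 7
  fruit to: 5
  fruit gold: 2
  bag fruit: 2
  to bird: 2
  bird fruit: 2
  … (19 more, each ≤ 2)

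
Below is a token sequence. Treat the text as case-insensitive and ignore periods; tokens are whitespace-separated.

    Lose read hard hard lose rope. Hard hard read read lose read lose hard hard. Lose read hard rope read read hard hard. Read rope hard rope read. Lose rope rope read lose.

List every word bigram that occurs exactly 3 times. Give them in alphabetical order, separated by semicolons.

Bigram counts meeting the condition (exactly 3 times):
  lose read: 3
  read hard: 3
  rope read: 3

lose read; read hard; rope read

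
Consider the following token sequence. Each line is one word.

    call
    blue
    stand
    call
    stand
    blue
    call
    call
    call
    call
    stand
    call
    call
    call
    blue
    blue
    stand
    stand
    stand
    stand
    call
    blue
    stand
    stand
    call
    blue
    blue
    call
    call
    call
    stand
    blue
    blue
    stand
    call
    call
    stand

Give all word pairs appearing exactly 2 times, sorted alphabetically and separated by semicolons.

Bigram counts meeting the condition (exactly 2 times):
  blue call: 2
  stand blue: 2

blue call; stand blue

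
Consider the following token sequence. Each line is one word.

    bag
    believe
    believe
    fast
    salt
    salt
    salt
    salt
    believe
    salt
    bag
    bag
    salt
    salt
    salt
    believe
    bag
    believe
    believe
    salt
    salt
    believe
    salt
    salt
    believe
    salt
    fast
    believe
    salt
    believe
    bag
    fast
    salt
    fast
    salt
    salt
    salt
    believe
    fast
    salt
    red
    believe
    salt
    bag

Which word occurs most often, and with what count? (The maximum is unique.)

"salt", 20 times

Unigram frequencies (highest first):
  salt: 20
  believe: 12
  bag: 6
  fast: 5
  red: 1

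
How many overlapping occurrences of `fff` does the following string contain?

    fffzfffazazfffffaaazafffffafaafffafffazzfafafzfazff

10

Sliding a length-3 window over the 51 characters (49 positions):
  position 1–3: fff
  position 5–7: fff
  position 12–14: fff
  position 13–15: fff
  position 14–16: fff
  position 22–24: fff
  position 23–25: fff
  position 24–26: fff
  position 31–33: fff
  position 35–37: fff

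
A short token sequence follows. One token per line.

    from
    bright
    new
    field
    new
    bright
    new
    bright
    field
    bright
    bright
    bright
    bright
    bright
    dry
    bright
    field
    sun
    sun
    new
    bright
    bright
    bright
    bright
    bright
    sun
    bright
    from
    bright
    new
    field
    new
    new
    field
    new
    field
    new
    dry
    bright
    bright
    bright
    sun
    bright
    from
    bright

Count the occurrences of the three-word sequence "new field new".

4

Scanning the 43 overlapping trigram windows for "new field new":
  position 3–5: new field new
  position 30–32: new field new
  position 33–35: new field new
  position 35–37: new field new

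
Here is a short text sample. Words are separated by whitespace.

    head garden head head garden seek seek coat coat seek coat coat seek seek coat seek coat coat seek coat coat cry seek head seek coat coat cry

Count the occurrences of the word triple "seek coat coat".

Scanning the 26 overlapping trigram windows for "seek coat coat":
  position 7–9: seek coat coat
  position 10–12: seek coat coat
  position 16–18: seek coat coat
  position 19–21: seek coat coat
  position 25–27: seek coat coat

5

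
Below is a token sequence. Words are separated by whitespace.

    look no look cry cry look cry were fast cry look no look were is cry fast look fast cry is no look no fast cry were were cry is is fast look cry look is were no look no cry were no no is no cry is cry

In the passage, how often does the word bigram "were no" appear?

2

Scanning the 48 overlapping bigram windows for "were no":
  position 37–38: were no
  position 42–43: were no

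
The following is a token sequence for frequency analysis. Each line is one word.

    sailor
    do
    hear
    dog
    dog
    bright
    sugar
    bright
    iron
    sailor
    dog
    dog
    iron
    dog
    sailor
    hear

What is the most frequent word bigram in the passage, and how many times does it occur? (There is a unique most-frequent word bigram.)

"dog dog", 2 times

Bigram frequencies (highest first):
  dog dog: 2
  sailor do: 1
  do hear: 1
  hear dog: 1
  dog bright: 1
  bright sugar: 1
  … (8 more, each ≤ 1)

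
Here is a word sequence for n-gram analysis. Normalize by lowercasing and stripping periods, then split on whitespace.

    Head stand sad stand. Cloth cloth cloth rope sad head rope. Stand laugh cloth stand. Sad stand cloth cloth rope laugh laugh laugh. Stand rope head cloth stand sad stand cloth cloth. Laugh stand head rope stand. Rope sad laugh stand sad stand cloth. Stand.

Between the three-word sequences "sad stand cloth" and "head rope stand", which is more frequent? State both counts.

"sad stand cloth": 4 occurrences
"head rope stand": 2 occurrences

"sad stand cloth" (4 vs 2)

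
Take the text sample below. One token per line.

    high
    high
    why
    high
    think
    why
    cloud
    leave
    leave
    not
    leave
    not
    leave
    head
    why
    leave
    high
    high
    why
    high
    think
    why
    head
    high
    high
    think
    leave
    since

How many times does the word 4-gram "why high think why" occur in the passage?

2

Scanning the 25 overlapping 4-gram windows for "why high think why":
  position 3–6: why high think why
  position 19–22: why high think why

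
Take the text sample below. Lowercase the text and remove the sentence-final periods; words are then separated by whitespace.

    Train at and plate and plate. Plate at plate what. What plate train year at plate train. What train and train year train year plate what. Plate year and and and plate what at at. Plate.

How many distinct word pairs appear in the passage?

36 tokens → 35 bigram windows in total.
Repeated bigrams (each contributes count−1 duplicates):
  and plate: 3
  at plate: 3
  plate what: 3
  train year: 3
  and and: 2
  plate train: 2
  what plate: 2
11 duplicate windows → 35 − 11 = 24 distinct.

24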